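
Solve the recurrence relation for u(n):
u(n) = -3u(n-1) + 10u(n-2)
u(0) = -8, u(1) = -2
Characteristic equation: x² + 3x - 10 = 0, which factors as (x - (-5))(x - (2)) = 0.
Roots r₁ = -5, r₂ = 2 (distinct).
General solution: u(n) = A·(-5)^n + B·(2)^n.
From u(0) = -8: A + B = -8.
From u(1) = -2: -5A + 2B = -2.
Solving: A = -2, B = -6.
So u(n) = - 2 \left(-5\right)^{n} - 6 \cdot 2^{n}.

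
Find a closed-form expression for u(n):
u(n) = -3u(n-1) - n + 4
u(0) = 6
First-order linear with linear forcing.
Homogeneous solution: u_h(n) = A·(-3)^n.
Try particular u_p(n) = pn + q. Substituting:
  pn + q = -3(p(n-1) + q) - n + 4.
Matching the n-coefficient: p = -3p - 1 ⇒ p = - \frac{1}{4}.
Matching constants: q = 3p - 3q + 4 ⇒ q = \frac{13}{16}.
General: u(n) = A·(-3)^n - \frac{n}{4} + \frac{13}{16}.
Apply u(0) = 6: A + \frac{13}{16} = 6 ⇒ A = \frac{83}{16}.
So u(n) = \frac{83 \left(-3\right)^{n}}{16} - \frac{n}{4} + \frac{13}{16}.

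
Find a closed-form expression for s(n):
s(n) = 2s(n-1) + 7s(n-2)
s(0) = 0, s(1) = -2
Characteristic equation: x² - 2x - 7 = 0.
Discriminant Δ = (2)² + 4·(7) = 32.
Roots r₁,₂ = (2 ± √32)/2, so r₁ = 1 + 2 \sqrt{2}, r₂ = 1 - 2 \sqrt{2}.
General solution: s(n) = A·r₁^n + B·r₂^n.
From the initial conditions, A + B = 0 and r₁A + r₂B = -2.
Since r₁ - r₂ = √32: A = (-2 - (0)r₂)/√32 = - \frac{\sqrt{2}}{4}, and B = 0 - A = \frac{\sqrt{2}}{4}.
So s(n) = \left(- \frac{\sqrt{2}}{4}\right)\left(1 + 2 \sqrt{2}\right)^n + \left(\frac{\sqrt{2}}{4}\right)\left(1 - 2 \sqrt{2}\right)^n.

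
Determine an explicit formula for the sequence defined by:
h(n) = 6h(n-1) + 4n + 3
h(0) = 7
First-order linear with linear forcing.
Homogeneous solution: h_h(n) = A·(6)^n.
Try particular h_p(n) = pn + q. Substituting:
  pn + q = 6(p(n-1) + q) + 4n + 3.
Matching the n-coefficient: p = 6p + 4 ⇒ p = - \frac{4}{5}.
Matching constants: q = -6p + 6q + 3 ⇒ q = - \frac{39}{25}.
General: h(n) = A·(6)^n - \frac{4 n}{5} - \frac{39}{25}.
Apply h(0) = 7: A - \frac{39}{25} = 7 ⇒ A = \frac{214}{25}.
So h(n) = \frac{214 \cdot 6^{n}}{25} - \frac{4 n}{5} - \frac{39}{25}.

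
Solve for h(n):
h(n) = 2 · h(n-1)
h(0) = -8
Pure geometric recurrence with ratio 2.
By induction h(n) = h(0) · (2)^n = - 8 \cdot 2^{n}.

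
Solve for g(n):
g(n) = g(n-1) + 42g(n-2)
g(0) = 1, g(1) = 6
Characteristic equation: x² - x - 42 = 0, which factors as (x - (-6))(x - (7)) = 0.
Roots r₁ = -6, r₂ = 7 (distinct).
General solution: g(n) = A·(-6)^n + B·(7)^n.
From g(0) = 1: A + B = 1.
From g(1) = 6: -6A + 7B = 6.
Solving: A = \frac{1}{13}, B = \frac{12}{13}.
So g(n) = \frac{\left(-6\right)^{n}}{13} + \frac{12 \cdot 7^{n}}{13}.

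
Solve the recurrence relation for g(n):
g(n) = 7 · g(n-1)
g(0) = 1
Pure geometric recurrence with ratio 7.
By induction g(n) = g(0) · (7)^n = 7^{n}.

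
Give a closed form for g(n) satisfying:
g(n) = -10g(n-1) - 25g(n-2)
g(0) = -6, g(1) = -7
Characteristic equation: x² + 10x + 25 = 0, which is (x - (-5))².
Repeated root r = -5.
General solution: g(n) = (A + Bn)·(-5)^n.
From g(0) = -6: A = -6.
From g(1) = -7: (A + B)·(-5) = -7 ⇒ B = \frac{37}{5}.
So g(n) = \left(\frac{37 n}{5} - 6\right) \cdot (-5)^n.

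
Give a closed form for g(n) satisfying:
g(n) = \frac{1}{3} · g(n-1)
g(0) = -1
Pure geometric recurrence with ratio \frac{1}{3}.
By induction g(n) = g(0) · (\frac{1}{3})^n = - 3^{- n}.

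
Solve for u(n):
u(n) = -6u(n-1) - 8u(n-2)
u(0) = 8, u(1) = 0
Characteristic equation: x² + 6x + 8 = 0, which factors as (x - (-4))(x - (-2)) = 0.
Roots r₁ = -4, r₂ = -2 (distinct).
General solution: u(n) = A·(-4)^n + B·(-2)^n.
From u(0) = 8: A + B = 8.
From u(1) = 0: -4A - 2B = 0.
Solving: A = -8, B = 16.
So u(n) = 16 \left(-2\right)^{n} - 8 \left(-4\right)^{n}.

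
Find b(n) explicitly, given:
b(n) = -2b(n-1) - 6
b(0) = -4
First-order linear non-homogeneous.
Homogeneous solution: b_h(n) = A·(-2)^n.
Try constant particular solution b_p = K: K = -2K - 6 ⇒ K = -2.
General: b(n) = A·(-2)^n - 2.
Apply b(0) = -4: A - 2 = -4 ⇒ A = -2.
So b(n) = - 2 \left(-2\right)^{n} - 2.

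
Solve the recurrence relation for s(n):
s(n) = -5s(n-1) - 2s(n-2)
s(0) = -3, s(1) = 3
Characteristic equation: x² + 5x + 2 = 0.
Discriminant Δ = (-5)² + 4·(-2) = 17.
Roots r₁,₂ = (-5 ± √17)/2, so r₁ = - \frac{5}{2} + \frac{\sqrt{17}}{2}, r₂ = - \frac{5}{2} - \frac{\sqrt{17}}{2}.
General solution: s(n) = A·r₁^n + B·r₂^n.
From the initial conditions, A + B = -3 and r₁A + r₂B = 3.
Since r₁ - r₂ = √17: A = (3 - (-3)r₂)/√17 = - \frac{3}{2} - \frac{9 \sqrt{17}}{34}, and B = -3 - A = - \frac{3}{2} + \frac{9 \sqrt{17}}{34}.
So s(n) = \left(- \frac{3}{2} - \frac{9 \sqrt{17}}{34}\right)\left(- \frac{5}{2} + \frac{\sqrt{17}}{2}\right)^n + \left(- \frac{3}{2} + \frac{9 \sqrt{17}}{34}\right)\left(- \frac{5}{2} - \frac{\sqrt{17}}{2}\right)^n.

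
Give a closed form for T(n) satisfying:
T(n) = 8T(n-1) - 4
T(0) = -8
First-order linear non-homogeneous.
Homogeneous solution: T_h(n) = A·(8)^n.
Try constant particular solution T_p = K: K = 8K - 4 ⇒ K = \frac{4}{7}.
General: T(n) = A·(8)^n + \frac{4}{7}.
Apply T(0) = -8: A + \frac{4}{7} = -8 ⇒ A = - \frac{60}{7}.
So T(n) = \frac{4}{7} - \frac{60 \cdot 8^{n}}{7}.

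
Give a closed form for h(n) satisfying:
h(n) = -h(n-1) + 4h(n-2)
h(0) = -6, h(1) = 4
Characteristic equation: x² + x - 4 = 0.
Discriminant Δ = (-1)² + 4·(4) = 17.
Roots r₁,₂ = (-1 ± √17)/2, so r₁ = - \frac{1}{2} + \frac{\sqrt{17}}{2}, r₂ = - \frac{\sqrt{17}}{2} - \frac{1}{2}.
General solution: h(n) = A·r₁^n + B·r₂^n.
From the initial conditions, A + B = -6 and r₁A + r₂B = 4.
Since r₁ - r₂ = √17: A = (4 - (-6)r₂)/√17 = -3 + \frac{\sqrt{17}}{17}, and B = -6 - A = -3 - \frac{\sqrt{17}}{17}.
So h(n) = \left(-3 + \frac{\sqrt{17}}{17}\right)\left(- \frac{1}{2} + \frac{\sqrt{17}}{2}\right)^n + \left(-3 - \frac{\sqrt{17}}{17}\right)\left(- \frac{\sqrt{17}}{2} - \frac{1}{2}\right)^n.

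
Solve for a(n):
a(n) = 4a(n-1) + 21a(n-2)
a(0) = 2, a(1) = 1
Characteristic equation: x² - 4x - 21 = 0, which factors as (x - (7))(x - (-3)) = 0.
Roots r₁ = 7, r₂ = -3 (distinct).
General solution: a(n) = A·(7)^n + B·(-3)^n.
From a(0) = 2: A + B = 2.
From a(1) = 1: 7A - 3B = 1.
Solving: A = \frac{7}{10}, B = \frac{13}{10}.
So a(n) = \frac{13 \left(-3\right)^{n}}{10} + \frac{7 \cdot 7^{n}}{10}.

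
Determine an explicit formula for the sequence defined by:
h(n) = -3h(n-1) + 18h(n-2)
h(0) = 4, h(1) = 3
Characteristic equation: x² + 3x - 18 = 0, which factors as (x - (3))(x - (-6)) = 0.
Roots r₁ = 3, r₂ = -6 (distinct).
General solution: h(n) = A·(3)^n + B·(-6)^n.
From h(0) = 4: A + B = 4.
From h(1) = 3: 3A - 6B = 3.
Solving: A = 3, B = 1.
So h(n) = \left(-6\right)^{n} + 3 \cdot 3^{n}.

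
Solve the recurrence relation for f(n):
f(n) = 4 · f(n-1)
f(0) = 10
Pure geometric recurrence with ratio 4.
By induction f(n) = f(0) · (4)^n = 10 \cdot 4^{n}.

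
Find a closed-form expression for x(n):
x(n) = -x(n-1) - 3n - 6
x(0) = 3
First-order linear with linear forcing.
Homogeneous solution: x_h(n) = A·(-1)^n.
Try particular x_p(n) = pn + q. Substituting:
  pn + q = -(p(n-1) + q) - 3n - 6.
Matching the n-coefficient: p = -p - 3 ⇒ p = - \frac{3}{2}.
Matching constants: q = p - q - 6 ⇒ q = - \frac{15}{4}.
General: x(n) = A·(-1)^n - \frac{3 n}{2} - \frac{15}{4}.
Apply x(0) = 3: A - \frac{15}{4} = 3 ⇒ A = \frac{27}{4}.
So x(n) = \frac{27 \left(-1\right)^{n}}{4} - \frac{3 n}{2} - \frac{15}{4}.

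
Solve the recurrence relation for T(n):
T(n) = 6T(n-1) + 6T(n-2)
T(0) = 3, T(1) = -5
Characteristic equation: x² - 6x - 6 = 0.
Discriminant Δ = (6)² + 4·(6) = 60.
Roots r₁,₂ = (6 ± √60)/2, so r₁ = 3 + \sqrt{15}, r₂ = 3 - \sqrt{15}.
General solution: T(n) = A·r₁^n + B·r₂^n.
From the initial conditions, A + B = 3 and r₁A + r₂B = -5.
Since r₁ - r₂ = √60: A = (-5 - (3)r₂)/√60 = \frac{3}{2} - \frac{7 \sqrt{15}}{15}, and B = 3 - A = \frac{3}{2} + \frac{7 \sqrt{15}}{15}.
So T(n) = \left(\frac{3}{2} - \frac{7 \sqrt{15}}{15}\right)\left(3 + \sqrt{15}\right)^n + \left(\frac{3}{2} + \frac{7 \sqrt{15}}{15}\right)\left(3 - \sqrt{15}\right)^n.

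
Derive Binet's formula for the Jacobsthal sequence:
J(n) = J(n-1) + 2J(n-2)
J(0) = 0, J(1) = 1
This is the Jacobsthal sequence.
Characteristic equation: x² - x - 2 = 0; roots r₁ = 2, r₂ = -1.
General: J(n) = A·r₁^n + B·r₂^n. Solving with J(0)=0, J(1)=1 gives A = \frac{1}{3}, B = - \frac{1}{3}.
So J(n) = - \frac{\left(-1\right)^{n}}{3} + \frac{2^{n}}{3}.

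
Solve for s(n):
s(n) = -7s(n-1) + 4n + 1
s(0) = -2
First-order linear with linear forcing.
Homogeneous solution: s_h(n) = A·(-7)^n.
Try particular s_p(n) = pn + q. Substituting:
  pn + q = -7(p(n-1) + q) + 4n + 1.
Matching the n-coefficient: p = -7p + 4 ⇒ p = \frac{1}{2}.
Matching constants: q = 7p - 7q + 1 ⇒ q = \frac{9}{16}.
General: s(n) = A·(-7)^n + \frac{n}{2} + \frac{9}{16}.
Apply s(0) = -2: A + \frac{9}{16} = -2 ⇒ A = - \frac{41}{16}.
So s(n) = - \frac{41 \left(-7\right)^{n}}{16} + \frac{n}{2} + \frac{9}{16}.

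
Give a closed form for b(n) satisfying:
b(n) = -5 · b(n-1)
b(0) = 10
Pure geometric recurrence with ratio -5.
By induction b(n) = b(0) · (-5)^n = 10 \left(-5\right)^{n}.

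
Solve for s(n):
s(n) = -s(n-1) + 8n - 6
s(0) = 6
First-order linear with linear forcing.
Homogeneous solution: s_h(n) = A·(-1)^n.
Try particular s_p(n) = pn + q. Substituting:
  pn + q = -(p(n-1) + q) + 8n - 6.
Matching the n-coefficient: p = -p + 8 ⇒ p = 4.
Matching constants: q = p - q - 6 ⇒ q = -1.
General: s(n) = A·(-1)^n + 4 n - 1.
Apply s(0) = 6: A - 1 = 6 ⇒ A = 7.
So s(n) = 7 \left(-1\right)^{n} + 4 n - 1.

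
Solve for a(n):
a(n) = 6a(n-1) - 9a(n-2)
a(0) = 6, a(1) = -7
Characteristic equation: x² - 6x + 9 = 0, which is (x - (3))².
Repeated root r = 3.
General solution: a(n) = (A + Bn)·(3)^n.
From a(0) = 6: A = 6.
From a(1) = -7: (A + B)·(3) = -7 ⇒ B = - \frac{25}{3}.
So a(n) = \left(6 - \frac{25 n}{3}\right) \cdot (3)^n.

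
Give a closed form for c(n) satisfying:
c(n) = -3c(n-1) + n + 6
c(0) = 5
First-order linear with linear forcing.
Homogeneous solution: c_h(n) = A·(-3)^n.
Try particular c_p(n) = pn + q. Substituting:
  pn + q = -3(p(n-1) + q) + n + 6.
Matching the n-coefficient: p = -3p + 1 ⇒ p = \frac{1}{4}.
Matching constants: q = 3p - 3q + 6 ⇒ q = \frac{27}{16}.
General: c(n) = A·(-3)^n + \frac{n}{4} + \frac{27}{16}.
Apply c(0) = 5: A + \frac{27}{16} = 5 ⇒ A = \frac{53}{16}.
So c(n) = \frac{53 \left(-3\right)^{n}}{16} + \frac{n}{4} + \frac{27}{16}.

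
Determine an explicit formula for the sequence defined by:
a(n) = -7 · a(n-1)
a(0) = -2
Pure geometric recurrence with ratio -7.
By induction a(n) = a(0) · (-7)^n = - 2 \left(-7\right)^{n}.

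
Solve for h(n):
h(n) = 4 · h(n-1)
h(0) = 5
Pure geometric recurrence with ratio 4.
By induction h(n) = h(0) · (4)^n = 5 \cdot 4^{n}.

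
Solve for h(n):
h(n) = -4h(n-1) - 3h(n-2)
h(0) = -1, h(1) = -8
Characteristic equation: x² + 4x + 3 = 0, which factors as (x - (-3))(x - (-1)) = 0.
Roots r₁ = -3, r₂ = -1 (distinct).
General solution: h(n) = A·(-3)^n + B·(-1)^n.
From h(0) = -1: A + B = -1.
From h(1) = -8: -3A - B = -8.
Solving: A = \frac{9}{2}, B = - \frac{11}{2}.
So h(n) = - \frac{11 \left(-1\right)^{n}}{2} + \frac{9 \left(-3\right)^{n}}{2}.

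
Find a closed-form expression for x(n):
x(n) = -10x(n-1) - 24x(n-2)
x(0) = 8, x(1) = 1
Characteristic equation: x² + 10x + 24 = 0, which factors as (x - (-4))(x - (-6)) = 0.
Roots r₁ = -4, r₂ = -6 (distinct).
General solution: x(n) = A·(-4)^n + B·(-6)^n.
From x(0) = 8: A + B = 8.
From x(1) = 1: -4A - 6B = 1.
Solving: A = \frac{49}{2}, B = - \frac{33}{2}.
So x(n) = \frac{49 \left(-4\right)^{n}}{2} - \frac{33 \left(-6\right)^{n}}{2}.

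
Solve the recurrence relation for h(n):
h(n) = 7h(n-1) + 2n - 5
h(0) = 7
First-order linear with linear forcing.
Homogeneous solution: h_h(n) = A·(7)^n.
Try particular h_p(n) = pn + q. Substituting:
  pn + q = 7(p(n-1) + q) + 2n - 5.
Matching the n-coefficient: p = 7p + 2 ⇒ p = - \frac{1}{3}.
Matching constants: q = -7p + 7q - 5 ⇒ q = \frac{4}{9}.
General: h(n) = A·(7)^n - \frac{n}{3} + \frac{4}{9}.
Apply h(0) = 7: A + \frac{4}{9} = 7 ⇒ A = \frac{59}{9}.
So h(n) = \frac{59 \cdot 7^{n}}{9} - \frac{n}{3} + \frac{4}{9}.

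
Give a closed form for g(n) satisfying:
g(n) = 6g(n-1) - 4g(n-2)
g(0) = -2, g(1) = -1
Characteristic equation: x² - 6x + 4 = 0.
Discriminant Δ = (6)² + 4·(-4) = 20.
Roots r₁,₂ = (6 ± √20)/2, so r₁ = \sqrt{5} + 3, r₂ = 3 - \sqrt{5}.
General solution: g(n) = A·r₁^n + B·r₂^n.
From the initial conditions, A + B = -2 and r₁A + r₂B = -1.
Since r₁ - r₂ = √20: A = (-1 - (-2)r₂)/√20 = -1 + \frac{\sqrt{5}}{2}, and B = -2 - A = - \frac{\sqrt{5}}{2} - 1.
So g(n) = \left(-1 + \frac{\sqrt{5}}{2}\right)\left(\sqrt{5} + 3\right)^n + \left(- \frac{\sqrt{5}}{2} - 1\right)\left(3 - \sqrt{5}\right)^n.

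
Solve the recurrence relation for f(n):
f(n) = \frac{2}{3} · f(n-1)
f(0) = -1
Pure geometric recurrence with ratio \frac{2}{3}.
By induction f(n) = f(0) · (\frac{2}{3})^n = - \left(\frac{2}{3}\right)^{n}.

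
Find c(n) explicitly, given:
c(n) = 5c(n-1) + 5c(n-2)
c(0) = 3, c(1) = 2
Characteristic equation: x² - 5x - 5 = 0.
Discriminant Δ = (5)² + 4·(5) = 45.
Roots r₁,₂ = (5 ± √45)/2, so r₁ = \frac{5}{2} + \frac{3 \sqrt{5}}{2}, r₂ = \frac{5}{2} - \frac{3 \sqrt{5}}{2}.
General solution: c(n) = A·r₁^n + B·r₂^n.
From the initial conditions, A + B = 3 and r₁A + r₂B = 2.
Since r₁ - r₂ = √45: A = (2 - (3)r₂)/√45 = \frac{3}{2} - \frac{11 \sqrt{5}}{30}, and B = 3 - A = \frac{11 \sqrt{5}}{30} + \frac{3}{2}.
So c(n) = \left(\frac{3}{2} - \frac{11 \sqrt{5}}{30}\right)\left(\frac{5}{2} + \frac{3 \sqrt{5}}{2}\right)^n + \left(\frac{11 \sqrt{5}}{30} + \frac{3}{2}\right)\left(\frac{5}{2} - \frac{3 \sqrt{5}}{2}\right)^n.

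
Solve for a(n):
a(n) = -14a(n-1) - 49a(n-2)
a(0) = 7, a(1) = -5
Characteristic equation: x² + 14x + 49 = 0, which is (x - (-7))².
Repeated root r = -7.
General solution: a(n) = (A + Bn)·(-7)^n.
From a(0) = 7: A = 7.
From a(1) = -5: (A + B)·(-7) = -5 ⇒ B = - \frac{44}{7}.
So a(n) = \left(7 - \frac{44 n}{7}\right) \cdot (-7)^n.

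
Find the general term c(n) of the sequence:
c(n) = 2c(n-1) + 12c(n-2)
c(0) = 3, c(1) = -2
Characteristic equation: x² - 2x - 12 = 0.
Discriminant Δ = (2)² + 4·(12) = 52.
Roots r₁,₂ = (2 ± √52)/2, so r₁ = 1 + \sqrt{13}, r₂ = 1 - \sqrt{13}.
General solution: c(n) = A·r₁^n + B·r₂^n.
From the initial conditions, A + B = 3 and r₁A + r₂B = -2.
Since r₁ - r₂ = √52: A = (-2 - (3)r₂)/√52 = \frac{3}{2} - \frac{5 \sqrt{13}}{26}, and B = 3 - A = \frac{5 \sqrt{13}}{26} + \frac{3}{2}.
So c(n) = \left(\frac{3}{2} - \frac{5 \sqrt{13}}{26}\right)\left(1 + \sqrt{13}\right)^n + \left(\frac{5 \sqrt{13}}{26} + \frac{3}{2}\right)\left(1 - \sqrt{13}\right)^n.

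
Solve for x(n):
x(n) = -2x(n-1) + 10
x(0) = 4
First-order linear non-homogeneous.
Homogeneous solution: x_h(n) = A·(-2)^n.
Try constant particular solution x_p = K: K = -2K + 10 ⇒ K = \frac{10}{3}.
General: x(n) = A·(-2)^n + \frac{10}{3}.
Apply x(0) = 4: A + \frac{10}{3} = 4 ⇒ A = \frac{2}{3}.
So x(n) = \frac{2 \left(-2\right)^{n}}{3} + \frac{10}{3}.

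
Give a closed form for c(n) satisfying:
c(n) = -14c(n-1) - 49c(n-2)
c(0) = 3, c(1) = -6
Characteristic equation: x² + 14x + 49 = 0, which is (x - (-7))².
Repeated root r = -7.
General solution: c(n) = (A + Bn)·(-7)^n.
From c(0) = 3: A = 3.
From c(1) = -6: (A + B)·(-7) = -6 ⇒ B = - \frac{15}{7}.
So c(n) = \left(3 - \frac{15 n}{7}\right) \cdot (-7)^n.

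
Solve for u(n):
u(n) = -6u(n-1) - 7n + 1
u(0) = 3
First-order linear with linear forcing.
Homogeneous solution: u_h(n) = A·(-6)^n.
Try particular u_p(n) = pn + q. Substituting:
  pn + q = -6(p(n-1) + q) - 7n + 1.
Matching the n-coefficient: p = -6p - 7 ⇒ p = -1.
Matching constants: q = 6p - 6q + 1 ⇒ q = - \frac{5}{7}.
General: u(n) = A·(-6)^n - n - \frac{5}{7}.
Apply u(0) = 3: A - \frac{5}{7} = 3 ⇒ A = \frac{26}{7}.
So u(n) = \frac{26 \left(-6\right)^{n}}{7} - n - \frac{5}{7}.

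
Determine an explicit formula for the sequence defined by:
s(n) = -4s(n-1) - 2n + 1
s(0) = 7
First-order linear with linear forcing.
Homogeneous solution: s_h(n) = A·(-4)^n.
Try particular s_p(n) = pn + q. Substituting:
  pn + q = -4(p(n-1) + q) - 2n + 1.
Matching the n-coefficient: p = -4p - 2 ⇒ p = - \frac{2}{5}.
Matching constants: q = 4p - 4q + 1 ⇒ q = - \frac{3}{25}.
General: s(n) = A·(-4)^n - \frac{2 n}{5} - \frac{3}{25}.
Apply s(0) = 7: A - \frac{3}{25} = 7 ⇒ A = \frac{178}{25}.
So s(n) = \frac{178 \left(-4\right)^{n}}{25} - \frac{2 n}{5} - \frac{3}{25}.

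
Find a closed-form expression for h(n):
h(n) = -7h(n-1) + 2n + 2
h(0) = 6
First-order linear with linear forcing.
Homogeneous solution: h_h(n) = A·(-7)^n.
Try particular h_p(n) = pn + q. Substituting:
  pn + q = -7(p(n-1) + q) + 2n + 2.
Matching the n-coefficient: p = -7p + 2 ⇒ p = \frac{1}{4}.
Matching constants: q = 7p - 7q + 2 ⇒ q = \frac{15}{32}.
General: h(n) = A·(-7)^n + \frac{n}{4} + \frac{15}{32}.
Apply h(0) = 6: A + \frac{15}{32} = 6 ⇒ A = \frac{177}{32}.
So h(n) = \frac{177 \left(-7\right)^{n}}{32} + \frac{n}{4} + \frac{15}{32}.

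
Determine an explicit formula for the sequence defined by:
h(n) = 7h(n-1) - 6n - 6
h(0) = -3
First-order linear with linear forcing.
Homogeneous solution: h_h(n) = A·(7)^n.
Try particular h_p(n) = pn + q. Substituting:
  pn + q = 7(p(n-1) + q) - 6n - 6.
Matching the n-coefficient: p = 7p - 6 ⇒ p = 1.
Matching constants: q = -7p + 7q - 6 ⇒ q = \frac{13}{6}.
General: h(n) = A·(7)^n + n + \frac{13}{6}.
Apply h(0) = -3: A + \frac{13}{6} = -3 ⇒ A = - \frac{31}{6}.
So h(n) = - \frac{31 \cdot 7^{n}}{6} + n + \frac{13}{6}.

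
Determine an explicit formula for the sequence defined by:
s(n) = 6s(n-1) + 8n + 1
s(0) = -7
First-order linear with linear forcing.
Homogeneous solution: s_h(n) = A·(6)^n.
Try particular s_p(n) = pn + q. Substituting:
  pn + q = 6(p(n-1) + q) + 8n + 1.
Matching the n-coefficient: p = 6p + 8 ⇒ p = - \frac{8}{5}.
Matching constants: q = -6p + 6q + 1 ⇒ q = - \frac{53}{25}.
General: s(n) = A·(6)^n - \frac{8 n}{5} - \frac{53}{25}.
Apply s(0) = -7: A - \frac{53}{25} = -7 ⇒ A = - \frac{122}{25}.
So s(n) = - \frac{122 \cdot 6^{n}}{25} - \frac{8 n}{5} - \frac{53}{25}.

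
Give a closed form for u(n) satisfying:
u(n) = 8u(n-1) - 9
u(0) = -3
First-order linear non-homogeneous.
Homogeneous solution: u_h(n) = A·(8)^n.
Try constant particular solution u_p = K: K = 8K - 9 ⇒ K = \frac{9}{7}.
General: u(n) = A·(8)^n + \frac{9}{7}.
Apply u(0) = -3: A + \frac{9}{7} = -3 ⇒ A = - \frac{30}{7}.
So u(n) = \frac{9}{7} - \frac{30 \cdot 8^{n}}{7}.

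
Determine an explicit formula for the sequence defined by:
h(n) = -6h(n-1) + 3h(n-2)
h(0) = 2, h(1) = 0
Characteristic equation: x² + 6x - 3 = 0.
Discriminant Δ = (-6)² + 4·(3) = 48.
Roots r₁,₂ = (-6 ± √48)/2, so r₁ = -3 + 2 \sqrt{3}, r₂ = - 2 \sqrt{3} - 3.
General solution: h(n) = A·r₁^n + B·r₂^n.
From the initial conditions, A + B = 2 and r₁A + r₂B = 0.
Since r₁ - r₂ = √48: A = (0 - (2)r₂)/√48 = \frac{\sqrt{3}}{2} + 1, and B = 2 - A = 1 - \frac{\sqrt{3}}{2}.
So h(n) = \left(\frac{\sqrt{3}}{2} + 1\right)\left(-3 + 2 \sqrt{3}\right)^n + \left(1 - \frac{\sqrt{3}}{2}\right)\left(- 2 \sqrt{3} - 3\right)^n.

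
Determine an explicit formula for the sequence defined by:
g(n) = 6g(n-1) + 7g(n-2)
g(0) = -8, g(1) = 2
Characteristic equation: x² - 6x - 7 = 0, which factors as (x - (7))(x - (-1)) = 0.
Roots r₁ = 7, r₂ = -1 (distinct).
General solution: g(n) = A·(7)^n + B·(-1)^n.
From g(0) = -8: A + B = -8.
From g(1) = 2: 7A - B = 2.
Solving: A = - \frac{3}{4}, B = - \frac{29}{4}.
So g(n) = - \frac{29 \left(-1\right)^{n}}{4} - \frac{3 \cdot 7^{n}}{4}.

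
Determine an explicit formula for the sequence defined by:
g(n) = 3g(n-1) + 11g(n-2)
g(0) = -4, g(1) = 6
Characteristic equation: x² - 3x - 11 = 0.
Discriminant Δ = (3)² + 4·(11) = 53.
Roots r₁,₂ = (3 ± √53)/2, so r₁ = \frac{3}{2} + \frac{\sqrt{53}}{2}, r₂ = \frac{3}{2} - \frac{\sqrt{53}}{2}.
General solution: g(n) = A·r₁^n + B·r₂^n.
From the initial conditions, A + B = -4 and r₁A + r₂B = 6.
Since r₁ - r₂ = √53: A = (6 - (-4)r₂)/√53 = -2 + \frac{12 \sqrt{53}}{53}, and B = -4 - A = -2 - \frac{12 \sqrt{53}}{53}.
So g(n) = \left(-2 + \frac{12 \sqrt{53}}{53}\right)\left(\frac{3}{2} + \frac{\sqrt{53}}{2}\right)^n + \left(-2 - \frac{12 \sqrt{53}}{53}\right)\left(\frac{3}{2} - \frac{\sqrt{53}}{2}\right)^n.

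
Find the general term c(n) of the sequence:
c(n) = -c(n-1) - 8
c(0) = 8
First-order linear non-homogeneous.
Homogeneous solution: c_h(n) = A·(-1)^n.
Try constant particular solution c_p = K: K = -K - 8 ⇒ K = -4.
General: c(n) = A·(-1)^n - 4.
Apply c(0) = 8: A - 4 = 8 ⇒ A = 12.
So c(n) = 12 \left(-1\right)^{n} - 4.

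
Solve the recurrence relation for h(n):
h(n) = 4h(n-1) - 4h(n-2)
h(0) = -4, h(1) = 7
Characteristic equation: x² - 4x + 4 = 0, which is (x - (2))².
Repeated root r = 2.
General solution: h(n) = (A + Bn)·(2)^n.
From h(0) = -4: A = -4.
From h(1) = 7: (A + B)·(2) = 7 ⇒ B = \frac{15}{2}.
So h(n) = \left(\frac{15 n}{2} - 4\right) \cdot (2)^n.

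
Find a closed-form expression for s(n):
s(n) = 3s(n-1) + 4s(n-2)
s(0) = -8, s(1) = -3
Characteristic equation: x² - 3x - 4 = 0, which factors as (x - (-1))(x - (4)) = 0.
Roots r₁ = -1, r₂ = 4 (distinct).
General solution: s(n) = A·(-1)^n + B·(4)^n.
From s(0) = -8: A + B = -8.
From s(1) = -3: -A + 4B = -3.
Solving: A = - \frac{29}{5}, B = - \frac{11}{5}.
So s(n) = - \frac{29 \left(-1\right)^{n}}{5} - \frac{11 \cdot 4^{n}}{5}.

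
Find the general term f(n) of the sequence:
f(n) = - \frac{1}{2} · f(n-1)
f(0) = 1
Pure geometric recurrence with ratio - \frac{1}{2}.
By induction f(n) = f(0) · (- \frac{1}{2})^n = \left(- \frac{1}{2}\right)^{n}.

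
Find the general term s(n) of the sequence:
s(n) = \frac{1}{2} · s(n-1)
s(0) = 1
Pure geometric recurrence with ratio \frac{1}{2}.
By induction s(n) = s(0) · (\frac{1}{2})^n = \left(\frac{1}{2}\right)^{n}.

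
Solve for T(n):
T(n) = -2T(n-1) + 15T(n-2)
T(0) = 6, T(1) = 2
Characteristic equation: x² + 2x - 15 = 0, which factors as (x - (3))(x - (-5)) = 0.
Roots r₁ = 3, r₂ = -5 (distinct).
General solution: T(n) = A·(3)^n + B·(-5)^n.
From T(0) = 6: A + B = 6.
From T(1) = 2: 3A - 5B = 2.
Solving: A = 4, B = 2.
So T(n) = 2 \left(-5\right)^{n} + 4 \cdot 3^{n}.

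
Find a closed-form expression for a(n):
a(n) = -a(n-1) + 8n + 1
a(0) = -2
First-order linear with linear forcing.
Homogeneous solution: a_h(n) = A·(-1)^n.
Try particular a_p(n) = pn + q. Substituting:
  pn + q = -(p(n-1) + q) + 8n + 1.
Matching the n-coefficient: p = -p + 8 ⇒ p = 4.
Matching constants: q = p - q + 1 ⇒ q = \frac{5}{2}.
General: a(n) = A·(-1)^n + 4 n + \frac{5}{2}.
Apply a(0) = -2: A + \frac{5}{2} = -2 ⇒ A = - \frac{9}{2}.
So a(n) = - \frac{9 \left(-1\right)^{n}}{2} + 4 n + \frac{5}{2}.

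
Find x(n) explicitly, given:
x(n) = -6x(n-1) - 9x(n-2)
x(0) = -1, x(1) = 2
Characteristic equation: x² + 6x + 9 = 0, which is (x - (-3))².
Repeated root r = -3.
General solution: x(n) = (A + Bn)·(-3)^n.
From x(0) = -1: A = -1.
From x(1) = 2: (A + B)·(-3) = 2 ⇒ B = \frac{1}{3}.
So x(n) = \left(\frac{n}{3} - 1\right) \cdot (-3)^n.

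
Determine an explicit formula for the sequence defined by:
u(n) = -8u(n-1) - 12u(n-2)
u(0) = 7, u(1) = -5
Characteristic equation: x² + 8x + 12 = 0, which factors as (x - (-6))(x - (-2)) = 0.
Roots r₁ = -6, r₂ = -2 (distinct).
General solution: u(n) = A·(-6)^n + B·(-2)^n.
From u(0) = 7: A + B = 7.
From u(1) = -5: -6A - 2B = -5.
Solving: A = - \frac{9}{4}, B = \frac{37}{4}.
So u(n) = \frac{37 \left(-2\right)^{n}}{4} - \frac{9 \left(-6\right)^{n}}{4}.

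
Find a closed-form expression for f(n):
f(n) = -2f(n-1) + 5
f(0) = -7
First-order linear non-homogeneous.
Homogeneous solution: f_h(n) = A·(-2)^n.
Try constant particular solution f_p = K: K = -2K + 5 ⇒ K = \frac{5}{3}.
General: f(n) = A·(-2)^n + \frac{5}{3}.
Apply f(0) = -7: A + \frac{5}{3} = -7 ⇒ A = - \frac{26}{3}.
So f(n) = \frac{5}{3} - \frac{26 \left(-2\right)^{n}}{3}.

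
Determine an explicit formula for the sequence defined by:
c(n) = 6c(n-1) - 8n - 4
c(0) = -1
First-order linear with linear forcing.
Homogeneous solution: c_h(n) = A·(6)^n.
Try particular c_p(n) = pn + q. Substituting:
  pn + q = 6(p(n-1) + q) - 8n - 4.
Matching the n-coefficient: p = 6p - 8 ⇒ p = \frac{8}{5}.
Matching constants: q = -6p + 6q - 4 ⇒ q = \frac{68}{25}.
General: c(n) = A·(6)^n + \frac{8 n}{5} + \frac{68}{25}.
Apply c(0) = -1: A + \frac{68}{25} = -1 ⇒ A = - \frac{93}{25}.
So c(n) = - \frac{93 \cdot 6^{n}}{25} + \frac{8 n}{5} + \frac{68}{25}.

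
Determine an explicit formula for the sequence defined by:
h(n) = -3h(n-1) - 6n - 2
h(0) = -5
First-order linear with linear forcing.
Homogeneous solution: h_h(n) = A·(-3)^n.
Try particular h_p(n) = pn + q. Substituting:
  pn + q = -3(p(n-1) + q) - 6n - 2.
Matching the n-coefficient: p = -3p - 6 ⇒ p = - \frac{3}{2}.
Matching constants: q = 3p - 3q - 2 ⇒ q = - \frac{13}{8}.
General: h(n) = A·(-3)^n - \frac{3 n}{2} - \frac{13}{8}.
Apply h(0) = -5: A - \frac{13}{8} = -5 ⇒ A = - \frac{27}{8}.
So h(n) = - \frac{27 \left(-3\right)^{n}}{8} - \frac{3 n}{2} - \frac{13}{8}.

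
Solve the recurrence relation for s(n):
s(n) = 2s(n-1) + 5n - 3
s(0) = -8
First-order linear with linear forcing.
Homogeneous solution: s_h(n) = A·(2)^n.
Try particular s_p(n) = pn + q. Substituting:
  pn + q = 2(p(n-1) + q) + 5n - 3.
Matching the n-coefficient: p = 2p + 5 ⇒ p = -5.
Matching constants: q = -2p + 2q - 3 ⇒ q = -7.
General: s(n) = A·(2)^n - 5 n - 7.
Apply s(0) = -8: A - 7 = -8 ⇒ A = -1.
So s(n) = - 2^{n} - 5 n - 7.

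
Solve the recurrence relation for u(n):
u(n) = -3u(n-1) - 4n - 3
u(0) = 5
First-order linear with linear forcing.
Homogeneous solution: u_h(n) = A·(-3)^n.
Try particular u_p(n) = pn + q. Substituting:
  pn + q = -3(p(n-1) + q) - 4n - 3.
Matching the n-coefficient: p = -3p - 4 ⇒ p = -1.
Matching constants: q = 3p - 3q - 3 ⇒ q = - \frac{3}{2}.
General: u(n) = A·(-3)^n - n - \frac{3}{2}.
Apply u(0) = 5: A - \frac{3}{2} = 5 ⇒ A = \frac{13}{2}.
So u(n) = \frac{13 \left(-3\right)^{n}}{2} - n - \frac{3}{2}.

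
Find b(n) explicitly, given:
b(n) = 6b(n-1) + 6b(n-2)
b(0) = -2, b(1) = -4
Characteristic equation: x² - 6x - 6 = 0.
Discriminant Δ = (6)² + 4·(6) = 60.
Roots r₁,₂ = (6 ± √60)/2, so r₁ = 3 + \sqrt{15}, r₂ = 3 - \sqrt{15}.
General solution: b(n) = A·r₁^n + B·r₂^n.
From the initial conditions, A + B = -2 and r₁A + r₂B = -4.
Since r₁ - r₂ = √60: A = (-4 - (-2)r₂)/√60 = -1 + \frac{\sqrt{15}}{15}, and B = -2 - A = -1 - \frac{\sqrt{15}}{15}.
So b(n) = \left(-1 + \frac{\sqrt{15}}{15}\right)\left(3 + \sqrt{15}\right)^n + \left(-1 - \frac{\sqrt{15}}{15}\right)\left(3 - \sqrt{15}\right)^n.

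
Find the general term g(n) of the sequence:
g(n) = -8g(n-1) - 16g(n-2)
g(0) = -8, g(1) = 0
Characteristic equation: x² + 8x + 16 = 0, which is (x - (-4))².
Repeated root r = -4.
General solution: g(n) = (A + Bn)·(-4)^n.
From g(0) = -8: A = -8.
From g(1) = 0: (A + B)·(-4) = 0 ⇒ B = 8.
So g(n) = \left(8 n - 8\right) \cdot (-4)^n.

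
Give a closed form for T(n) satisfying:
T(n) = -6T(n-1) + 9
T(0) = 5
First-order linear non-homogeneous.
Homogeneous solution: T_h(n) = A·(-6)^n.
Try constant particular solution T_p = K: K = -6K + 9 ⇒ K = \frac{9}{7}.
General: T(n) = A·(-6)^n + \frac{9}{7}.
Apply T(0) = 5: A + \frac{9}{7} = 5 ⇒ A = \frac{26}{7}.
So T(n) = \frac{26 \left(-6\right)^{n}}{7} + \frac{9}{7}.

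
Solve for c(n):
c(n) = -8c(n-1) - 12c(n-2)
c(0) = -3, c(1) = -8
Characteristic equation: x² + 8x + 12 = 0, which factors as (x - (-2))(x - (-6)) = 0.
Roots r₁ = -2, r₂ = -6 (distinct).
General solution: c(n) = A·(-2)^n + B·(-6)^n.
From c(0) = -3: A + B = -3.
From c(1) = -8: -2A - 6B = -8.
Solving: A = - \frac{13}{2}, B = \frac{7}{2}.
So c(n) = - \frac{13 \left(-2\right)^{n}}{2} + \frac{7 \left(-6\right)^{n}}{2}.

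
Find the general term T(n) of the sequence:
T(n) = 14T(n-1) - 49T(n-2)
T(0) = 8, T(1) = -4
Characteristic equation: x² - 14x + 49 = 0, which is (x - (7))².
Repeated root r = 7.
General solution: T(n) = (A + Bn)·(7)^n.
From T(0) = 8: A = 8.
From T(1) = -4: (A + B)·(7) = -4 ⇒ B = - \frac{60}{7}.
So T(n) = \left(8 - \frac{60 n}{7}\right) \cdot (7)^n.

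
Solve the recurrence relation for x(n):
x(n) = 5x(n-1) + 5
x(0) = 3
First-order linear non-homogeneous.
Homogeneous solution: x_h(n) = A·(5)^n.
Try constant particular solution x_p = K: K = 5K + 5 ⇒ K = - \frac{5}{4}.
General: x(n) = A·(5)^n - \frac{5}{4}.
Apply x(0) = 3: A - \frac{5}{4} = 3 ⇒ A = \frac{17}{4}.
So x(n) = \frac{17 \cdot 5^{n}}{4} - \frac{5}{4}.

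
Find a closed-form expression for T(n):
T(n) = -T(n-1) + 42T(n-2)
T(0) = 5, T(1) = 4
Characteristic equation: x² + x - 42 = 0, which factors as (x - (6))(x - (-7)) = 0.
Roots r₁ = 6, r₂ = -7 (distinct).
General solution: T(n) = A·(6)^n + B·(-7)^n.
From T(0) = 5: A + B = 5.
From T(1) = 4: 6A - 7B = 4.
Solving: A = 3, B = 2.
So T(n) = 2 \left(-7\right)^{n} + 3 \cdot 6^{n}.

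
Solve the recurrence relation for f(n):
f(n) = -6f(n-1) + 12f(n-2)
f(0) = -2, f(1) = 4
Characteristic equation: x² + 6x - 12 = 0.
Discriminant Δ = (-6)² + 4·(12) = 84.
Roots r₁,₂ = (-6 ± √84)/2, so r₁ = -3 + \sqrt{21}, r₂ = - \sqrt{21} - 3.
General solution: f(n) = A·r₁^n + B·r₂^n.
From the initial conditions, A + B = -2 and r₁A + r₂B = 4.
Since r₁ - r₂ = √84: A = (4 - (-2)r₂)/√84 = -1 - \frac{\sqrt{21}}{21}, and B = -2 - A = -1 + \frac{\sqrt{21}}{21}.
So f(n) = \left(-1 - \frac{\sqrt{21}}{21}\right)\left(-3 + \sqrt{21}\right)^n + \left(-1 + \frac{\sqrt{21}}{21}\right)\left(- \sqrt{21} - 3\right)^n.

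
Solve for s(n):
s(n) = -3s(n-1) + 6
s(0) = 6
First-order linear non-homogeneous.
Homogeneous solution: s_h(n) = A·(-3)^n.
Try constant particular solution s_p = K: K = -3K + 6 ⇒ K = \frac{3}{2}.
General: s(n) = A·(-3)^n + \frac{3}{2}.
Apply s(0) = 6: A + \frac{3}{2} = 6 ⇒ A = \frac{9}{2}.
So s(n) = \frac{9 \left(-3\right)^{n}}{2} + \frac{3}{2}.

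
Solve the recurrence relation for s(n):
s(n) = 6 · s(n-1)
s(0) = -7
Pure geometric recurrence with ratio 6.
By induction s(n) = s(0) · (6)^n = - 7 \cdot 6^{n}.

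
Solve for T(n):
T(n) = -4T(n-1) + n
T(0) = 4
First-order linear with linear forcing.
Homogeneous solution: T_h(n) = A·(-4)^n.
Try particular T_p(n) = pn + q. Substituting:
  pn + q = -4(p(n-1) + q) + n.
Matching the n-coefficient: p = -4p + 1 ⇒ p = \frac{1}{5}.
Matching constants: q = 4p - 4q ⇒ q = \frac{4}{25}.
General: T(n) = A·(-4)^n + \frac{n}{5} + \frac{4}{25}.
Apply T(0) = 4: A + \frac{4}{25} = 4 ⇒ A = \frac{96}{25}.
So T(n) = \frac{96 \left(-4\right)^{n}}{25} + \frac{n}{5} + \frac{4}{25}.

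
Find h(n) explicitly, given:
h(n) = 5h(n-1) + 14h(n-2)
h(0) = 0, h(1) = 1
Characteristic equation: x² - 5x - 14 = 0, which factors as (x - (-2))(x - (7)) = 0.
Roots r₁ = -2, r₂ = 7 (distinct).
General solution: h(n) = A·(-2)^n + B·(7)^n.
From h(0) = 0: A + B = 0.
From h(1) = 1: -2A + 7B = 1.
Solving: A = - \frac{1}{9}, B = \frac{1}{9}.
So h(n) = - \frac{\left(-2\right)^{n}}{9} + \frac{7^{n}}{9}.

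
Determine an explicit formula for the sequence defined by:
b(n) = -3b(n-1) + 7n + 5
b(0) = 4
First-order linear with linear forcing.
Homogeneous solution: b_h(n) = A·(-3)^n.
Try particular b_p(n) = pn + q. Substituting:
  pn + q = -3(p(n-1) + q) + 7n + 5.
Matching the n-coefficient: p = -3p + 7 ⇒ p = \frac{7}{4}.
Matching constants: q = 3p - 3q + 5 ⇒ q = \frac{41}{16}.
General: b(n) = A·(-3)^n + \frac{7 n}{4} + \frac{41}{16}.
Apply b(0) = 4: A + \frac{41}{16} = 4 ⇒ A = \frac{23}{16}.
So b(n) = \frac{23 \left(-3\right)^{n}}{16} + \frac{7 n}{4} + \frac{41}{16}.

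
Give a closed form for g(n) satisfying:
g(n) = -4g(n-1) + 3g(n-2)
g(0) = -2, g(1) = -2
Characteristic equation: x² + 4x - 3 = 0.
Discriminant Δ = (-4)² + 4·(3) = 28.
Roots r₁,₂ = (-4 ± √28)/2, so r₁ = -2 + \sqrt{7}, r₂ = - \sqrt{7} - 2.
General solution: g(n) = A·r₁^n + B·r₂^n.
From the initial conditions, A + B = -2 and r₁A + r₂B = -2.
Since r₁ - r₂ = √28: A = (-2 - (-2)r₂)/√28 = - \frac{3 \sqrt{7}}{7} - 1, and B = -2 - A = -1 + \frac{3 \sqrt{7}}{7}.
So g(n) = \left(- \frac{3 \sqrt{7}}{7} - 1\right)\left(-2 + \sqrt{7}\right)^n + \left(-1 + \frac{3 \sqrt{7}}{7}\right)\left(- \sqrt{7} - 2\right)^n.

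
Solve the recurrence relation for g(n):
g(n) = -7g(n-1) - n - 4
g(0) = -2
First-order linear with linear forcing.
Homogeneous solution: g_h(n) = A·(-7)^n.
Try particular g_p(n) = pn + q. Substituting:
  pn + q = -7(p(n-1) + q) - n - 4.
Matching the n-coefficient: p = -7p - 1 ⇒ p = - \frac{1}{8}.
Matching constants: q = 7p - 7q - 4 ⇒ q = - \frac{39}{64}.
General: g(n) = A·(-7)^n - \frac{n}{8} - \frac{39}{64}.
Apply g(0) = -2: A - \frac{39}{64} = -2 ⇒ A = - \frac{89}{64}.
So g(n) = - \frac{89 \left(-7\right)^{n}}{64} - \frac{n}{8} - \frac{39}{64}.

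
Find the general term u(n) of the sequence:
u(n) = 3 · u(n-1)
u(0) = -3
Pure geometric recurrence with ratio 3.
By induction u(n) = u(0) · (3)^n = - 3 \cdot 3^{n}.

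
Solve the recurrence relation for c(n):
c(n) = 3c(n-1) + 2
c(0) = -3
First-order linear non-homogeneous.
Homogeneous solution: c_h(n) = A·(3)^n.
Try constant particular solution c_p = K: K = 3K + 2 ⇒ K = -1.
General: c(n) = A·(3)^n - 1.
Apply c(0) = -3: A - 1 = -3 ⇒ A = -2.
So c(n) = - 2 \cdot 3^{n} - 1.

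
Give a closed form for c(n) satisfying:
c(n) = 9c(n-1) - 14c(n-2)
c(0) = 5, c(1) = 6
Characteristic equation: x² - 9x + 14 = 0, which factors as (x - (7))(x - (2)) = 0.
Roots r₁ = 7, r₂ = 2 (distinct).
General solution: c(n) = A·(7)^n + B·(2)^n.
From c(0) = 5: A + B = 5.
From c(1) = 6: 7A + 2B = 6.
Solving: A = - \frac{4}{5}, B = \frac{29}{5}.
So c(n) = \frac{29 \cdot 2^{n}}{5} - \frac{4 \cdot 7^{n}}{5}.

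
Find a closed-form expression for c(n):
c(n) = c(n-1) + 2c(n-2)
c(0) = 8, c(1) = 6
Characteristic equation: x² - x - 2 = 0, which factors as (x - (2))(x - (-1)) = 0.
Roots r₁ = 2, r₂ = -1 (distinct).
General solution: c(n) = A·(2)^n + B·(-1)^n.
From c(0) = 8: A + B = 8.
From c(1) = 6: 2A - B = 6.
Solving: A = \frac{14}{3}, B = \frac{10}{3}.
So c(n) = \frac{10 \left(-1\right)^{n}}{3} + \frac{14 \cdot 2^{n}}{3}.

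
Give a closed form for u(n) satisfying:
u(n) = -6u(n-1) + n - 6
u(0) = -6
First-order linear with linear forcing.
Homogeneous solution: u_h(n) = A·(-6)^n.
Try particular u_p(n) = pn + q. Substituting:
  pn + q = -6(p(n-1) + q) + n - 6.
Matching the n-coefficient: p = -6p + 1 ⇒ p = \frac{1}{7}.
Matching constants: q = 6p - 6q - 6 ⇒ q = - \frac{36}{49}.
General: u(n) = A·(-6)^n + \frac{n}{7} - \frac{36}{49}.
Apply u(0) = -6: A - \frac{36}{49} = -6 ⇒ A = - \frac{258}{49}.
So u(n) = - \frac{258 \left(-6\right)^{n}}{49} + \frac{n}{7} - \frac{36}{49}.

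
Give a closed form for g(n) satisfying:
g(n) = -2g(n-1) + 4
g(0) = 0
First-order linear non-homogeneous.
Homogeneous solution: g_h(n) = A·(-2)^n.
Try constant particular solution g_p = K: K = -2K + 4 ⇒ K = \frac{4}{3}.
General: g(n) = A·(-2)^n + \frac{4}{3}.
Apply g(0) = 0: A + \frac{4}{3} = 0 ⇒ A = - \frac{4}{3}.
So g(n) = \frac{4}{3} - \frac{4 \left(-2\right)^{n}}{3}.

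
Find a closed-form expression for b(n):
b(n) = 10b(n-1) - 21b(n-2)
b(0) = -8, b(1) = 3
Characteristic equation: x² - 10x + 21 = 0, which factors as (x - (7))(x - (3)) = 0.
Roots r₁ = 7, r₂ = 3 (distinct).
General solution: b(n) = A·(7)^n + B·(3)^n.
From b(0) = -8: A + B = -8.
From b(1) = 3: 7A + 3B = 3.
Solving: A = \frac{27}{4}, B = - \frac{59}{4}.
So b(n) = - \frac{59 \cdot 3^{n}}{4} + \frac{27 \cdot 7^{n}}{4}.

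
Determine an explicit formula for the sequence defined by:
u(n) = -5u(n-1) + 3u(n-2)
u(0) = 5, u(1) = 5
Characteristic equation: x² + 5x - 3 = 0.
Discriminant Δ = (-5)² + 4·(3) = 37.
Roots r₁,₂ = (-5 ± √37)/2, so r₁ = - \frac{5}{2} + \frac{\sqrt{37}}{2}, r₂ = - \frac{\sqrt{37}}{2} - \frac{5}{2}.
General solution: u(n) = A·r₁^n + B·r₂^n.
From the initial conditions, A + B = 5 and r₁A + r₂B = 5.
Since r₁ - r₂ = √37: A = (5 - (5)r₂)/√37 = \frac{5}{2} + \frac{35 \sqrt{37}}{74}, and B = 5 - A = \frac{5}{2} - \frac{35 \sqrt{37}}{74}.
So u(n) = \left(\frac{5}{2} + \frac{35 \sqrt{37}}{74}\right)\left(- \frac{5}{2} + \frac{\sqrt{37}}{2}\right)^n + \left(\frac{5}{2} - \frac{35 \sqrt{37}}{74}\right)\left(- \frac{\sqrt{37}}{2} - \frac{5}{2}\right)^n.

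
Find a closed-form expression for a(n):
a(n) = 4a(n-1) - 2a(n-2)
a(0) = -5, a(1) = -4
Characteristic equation: x² - 4x + 2 = 0.
Discriminant Δ = (4)² + 4·(-2) = 8.
Roots r₁,₂ = (4 ± √8)/2, so r₁ = \sqrt{2} + 2, r₂ = 2 - \sqrt{2}.
General solution: a(n) = A·r₁^n + B·r₂^n.
From the initial conditions, A + B = -5 and r₁A + r₂B = -4.
Since r₁ - r₂ = √8: A = (-4 - (-5)r₂)/√8 = - \frac{5}{2} + \frac{3 \sqrt{2}}{2}, and B = -5 - A = - \frac{5}{2} - \frac{3 \sqrt{2}}{2}.
So a(n) = \left(- \frac{5}{2} + \frac{3 \sqrt{2}}{2}\right)\left(\sqrt{2} + 2\right)^n + \left(- \frac{5}{2} - \frac{3 \sqrt{2}}{2}\right)\left(2 - \sqrt{2}\right)^n.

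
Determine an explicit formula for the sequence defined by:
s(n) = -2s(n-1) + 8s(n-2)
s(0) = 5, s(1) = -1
Characteristic equation: x² + 2x - 8 = 0, which factors as (x - (2))(x - (-4)) = 0.
Roots r₁ = 2, r₂ = -4 (distinct).
General solution: s(n) = A·(2)^n + B·(-4)^n.
From s(0) = 5: A + B = 5.
From s(1) = -1: 2A - 4B = -1.
Solving: A = \frac{19}{6}, B = \frac{11}{6}.
So s(n) = \frac{11 \left(-4\right)^{n}}{6} + \frac{19 \cdot 2^{n}}{6}.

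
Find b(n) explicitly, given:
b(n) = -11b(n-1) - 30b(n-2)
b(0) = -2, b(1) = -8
Characteristic equation: x² + 11x + 30 = 0, which factors as (x - (-5))(x - (-6)) = 0.
Roots r₁ = -5, r₂ = -6 (distinct).
General solution: b(n) = A·(-5)^n + B·(-6)^n.
From b(0) = -2: A + B = -2.
From b(1) = -8: -5A - 6B = -8.
Solving: A = -20, B = 18.
So b(n) = - 20 \left(-5\right)^{n} + 18 \left(-6\right)^{n}.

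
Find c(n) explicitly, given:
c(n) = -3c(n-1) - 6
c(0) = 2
First-order linear non-homogeneous.
Homogeneous solution: c_h(n) = A·(-3)^n.
Try constant particular solution c_p = K: K = -3K - 6 ⇒ K = - \frac{3}{2}.
General: c(n) = A·(-3)^n - \frac{3}{2}.
Apply c(0) = 2: A - \frac{3}{2} = 2 ⇒ A = \frac{7}{2}.
So c(n) = \frac{7 \left(-3\right)^{n}}{2} - \frac{3}{2}.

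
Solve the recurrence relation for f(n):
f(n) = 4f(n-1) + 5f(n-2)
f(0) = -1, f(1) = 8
Characteristic equation: x² - 4x - 5 = 0, which factors as (x - (-1))(x - (5)) = 0.
Roots r₁ = -1, r₂ = 5 (distinct).
General solution: f(n) = A·(-1)^n + B·(5)^n.
From f(0) = -1: A + B = -1.
From f(1) = 8: -A + 5B = 8.
Solving: A = - \frac{13}{6}, B = \frac{7}{6}.
So f(n) = - \frac{13 \left(-1\right)^{n}}{6} + \frac{7 \cdot 5^{n}}{6}.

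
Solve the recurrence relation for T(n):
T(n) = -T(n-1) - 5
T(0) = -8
First-order linear non-homogeneous.
Homogeneous solution: T_h(n) = A·(-1)^n.
Try constant particular solution T_p = K: K = -K - 5 ⇒ K = - \frac{5}{2}.
General: T(n) = A·(-1)^n - \frac{5}{2}.
Apply T(0) = -8: A - \frac{5}{2} = -8 ⇒ A = - \frac{11}{2}.
So T(n) = - \frac{11 \left(-1\right)^{n}}{2} - \frac{5}{2}.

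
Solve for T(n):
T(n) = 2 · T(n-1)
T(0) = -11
Pure geometric recurrence with ratio 2.
By induction T(n) = T(0) · (2)^n = - 11 \cdot 2^{n}.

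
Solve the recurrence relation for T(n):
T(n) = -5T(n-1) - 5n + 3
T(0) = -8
First-order linear with linear forcing.
Homogeneous solution: T_h(n) = A·(-5)^n.
Try particular T_p(n) = pn + q. Substituting:
  pn + q = -5(p(n-1) + q) - 5n + 3.
Matching the n-coefficient: p = -5p - 5 ⇒ p = - \frac{5}{6}.
Matching constants: q = 5p - 5q + 3 ⇒ q = - \frac{7}{36}.
General: T(n) = A·(-5)^n - \frac{5 n}{6} - \frac{7}{36}.
Apply T(0) = -8: A - \frac{7}{36} = -8 ⇒ A = - \frac{281}{36}.
So T(n) = - \frac{281 \left(-5\right)^{n}}{36} - \frac{5 n}{6} - \frac{7}{36}.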